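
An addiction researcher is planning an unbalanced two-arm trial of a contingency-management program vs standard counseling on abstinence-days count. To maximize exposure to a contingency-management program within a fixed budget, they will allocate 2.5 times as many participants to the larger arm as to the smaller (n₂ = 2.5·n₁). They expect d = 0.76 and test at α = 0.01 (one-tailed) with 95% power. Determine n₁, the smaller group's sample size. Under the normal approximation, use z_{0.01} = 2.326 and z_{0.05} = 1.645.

With allocation ratio k = n₂/n₁ = 2.5, Var(x̄₁−x̄₂) = σ²(1/n₁ + 1/(k·n₁)) = σ²·(k+1)/(k·n₁).
So n₁ = (1 + 1/k)·((z_{α} + z_β)/d)² = 1.400 × (3.971/0.76)².
n₁ = 1.400 × 27.30 = 38.2.
Round up: n₁ = 39, giving n₂ = ⌈2.5 × 39⌉ = ⌈97.5⌉ = 98.

n₁ = 39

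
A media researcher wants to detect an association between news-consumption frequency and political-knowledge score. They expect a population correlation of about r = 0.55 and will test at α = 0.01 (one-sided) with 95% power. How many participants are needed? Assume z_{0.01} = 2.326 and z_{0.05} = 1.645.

n = 45

Fisher's z: C = ½·ln((1+r)/(1−r)) = ½·ln(3.4444) = 0.6184.
n = ((z_{α} + z_β)/C)² + 3.
(2.326 + 1.645) / 0.6184 = 3.971 / 0.6184 = 6.421.
n = 6.421² + 3 = 41.23 + 3 = 44.2.
Round up.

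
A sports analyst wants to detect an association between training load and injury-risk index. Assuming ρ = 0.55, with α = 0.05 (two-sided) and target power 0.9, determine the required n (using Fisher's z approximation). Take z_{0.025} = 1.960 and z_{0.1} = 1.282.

n = 31

Fisher's z: C = ½·ln((1+r)/(1−r)) = ½·ln(3.4444) = 0.6184.
n = ((z_{α/2} + z_β)/C)² + 3.
(1.960 + 1.282) / 0.6184 = 3.242 / 0.6184 = 5.243.
n = 5.243² + 3 = 27.48 + 3 = 30.5.
Round up.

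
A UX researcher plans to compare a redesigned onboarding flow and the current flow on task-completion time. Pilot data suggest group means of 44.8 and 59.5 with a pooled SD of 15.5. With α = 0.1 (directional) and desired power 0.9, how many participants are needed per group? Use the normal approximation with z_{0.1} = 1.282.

n = 15 per group

Cohen's d = |M₁ − M₂| / SD_pooled = |44.8 − 59.5| / 15.5 = 14.7 / 15.5 = 0.948.
For two independent groups with equal n: n = 2·((z_{α} + z_β) / d)².
z_{α} + z_β = 1.282 + 1.282 = 2.564.
n = 2 × (2.564 / 0.948)² = 2 × 2.705² = 2 × 7.32 = 14.6.
Round up to the next whole participant.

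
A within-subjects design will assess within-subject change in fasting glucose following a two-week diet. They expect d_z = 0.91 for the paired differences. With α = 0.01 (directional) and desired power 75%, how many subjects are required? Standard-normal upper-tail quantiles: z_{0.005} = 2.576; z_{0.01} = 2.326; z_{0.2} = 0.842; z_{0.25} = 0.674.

For a paired (one-sample on differences) test: n = ((z_{α} + z_β) / d)².
z_{α} + z_β = 2.326 + 0.674 = 3.000.
n = (3.000 / 0.91)² = 3.297² = 10.87.
Round up.

n = 11 pairs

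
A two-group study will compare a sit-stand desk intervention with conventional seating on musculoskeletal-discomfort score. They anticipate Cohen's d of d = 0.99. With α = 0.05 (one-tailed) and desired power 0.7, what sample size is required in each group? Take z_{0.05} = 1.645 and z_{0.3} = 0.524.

n = 10 per group

For two independent groups with equal n: n = 2·((z_{α} + z_β) / d)².
z_{α} + z_β = 1.645 + 0.524 = 2.169.
n = 2 × (2.169 / 0.99)² = 2 × 2.191² = 2 × 4.80 = 9.6.
Round up to the next whole participant.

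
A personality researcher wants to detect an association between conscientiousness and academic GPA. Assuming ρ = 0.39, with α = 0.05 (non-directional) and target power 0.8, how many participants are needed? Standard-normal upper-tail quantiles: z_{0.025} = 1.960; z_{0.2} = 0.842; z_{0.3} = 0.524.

n = 50

Fisher's z: C = ½·ln((1+r)/(1−r)) = ½·ln(2.2787) = 0.4118.
n = ((z_{α/2} + z_β)/C)² + 3.
(1.960 + 0.842) / 0.4118 = 2.802 / 0.4118 = 6.804.
n = 6.804² + 3 = 46.30 + 3 = 49.3.
Round up.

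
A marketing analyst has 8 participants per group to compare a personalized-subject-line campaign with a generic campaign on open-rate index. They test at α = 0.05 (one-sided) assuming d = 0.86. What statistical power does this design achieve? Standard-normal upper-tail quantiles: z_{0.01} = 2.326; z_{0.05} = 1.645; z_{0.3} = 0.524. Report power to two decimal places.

power ≈ 0.53

For two equal groups, power = Φ(d·√(n/2) − z_{α}).
d·√(n/2) = 0.86 × √(8/2) = 0.86 × 2.000 = 1.720.
z_β = 1.720 − 1.645 = 0.075.
Power = Φ(0.075) = 0.530.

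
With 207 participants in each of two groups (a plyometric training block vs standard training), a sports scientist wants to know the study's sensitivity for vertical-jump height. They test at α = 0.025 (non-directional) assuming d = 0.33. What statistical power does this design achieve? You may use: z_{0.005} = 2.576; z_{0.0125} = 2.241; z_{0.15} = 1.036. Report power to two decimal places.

For two equal groups, power = Φ(d·√(n/2) − z_{α/2}).
d·√(n/2) = 0.33 × √(207/2) = 0.33 × 10.173 = 3.357.
z_β = 3.357 − 2.241 = 1.116.
Power = Φ(1.116) = 0.868.

power ≈ 0.87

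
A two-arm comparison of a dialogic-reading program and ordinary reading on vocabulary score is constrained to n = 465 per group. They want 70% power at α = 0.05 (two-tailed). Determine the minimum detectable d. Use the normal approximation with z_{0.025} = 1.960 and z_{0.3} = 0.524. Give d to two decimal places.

d_min ≈ 0.16

For two independent groups of n = 465 each: d_min = (z_{α/2} + z_β)·√(2/n).
z-sum = 1.960 + 0.524 = 2.484.
d_min = 2.484 × √(2/465) = 2.484 × 0.0656 = 0.163.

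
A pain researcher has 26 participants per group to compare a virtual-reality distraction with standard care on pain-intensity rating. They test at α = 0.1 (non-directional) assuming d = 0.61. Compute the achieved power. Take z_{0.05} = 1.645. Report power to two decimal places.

For two equal groups, power = Φ(d·√(n/2) − z_{α/2}).
d·√(n/2) = 0.61 × √(26/2) = 0.61 × 3.606 = 2.199.
z_β = 2.199 − 1.645 = 0.554.
Power = Φ(0.554) = 0.710.

power ≈ 0.71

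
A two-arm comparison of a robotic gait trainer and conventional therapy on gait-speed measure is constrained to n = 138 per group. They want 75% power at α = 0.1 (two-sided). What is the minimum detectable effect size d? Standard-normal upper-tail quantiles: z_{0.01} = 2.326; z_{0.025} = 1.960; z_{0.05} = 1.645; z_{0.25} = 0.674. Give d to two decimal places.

d_min ≈ 0.28

For two independent groups of n = 138 each: d_min = (z_{α/2} + z_β)·√(2/n).
z-sum = 1.645 + 0.674 = 2.319.
d_min = 2.319 × √(2/138) = 2.319 × 0.1204 = 0.279.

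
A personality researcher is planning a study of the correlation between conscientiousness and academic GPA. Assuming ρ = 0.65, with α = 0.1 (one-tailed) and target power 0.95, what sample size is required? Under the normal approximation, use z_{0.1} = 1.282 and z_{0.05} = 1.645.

Fisher's z: C = ½·ln((1+r)/(1−r)) = ½·ln(4.7143) = 0.7753.
n = ((z_{α} + z_β)/C)² + 3.
(1.282 + 1.645) / 0.7753 = 2.927 / 0.7753 = 3.775.
n = 3.775² + 3 = 14.25 + 3 = 17.3.
Round up.

n = 18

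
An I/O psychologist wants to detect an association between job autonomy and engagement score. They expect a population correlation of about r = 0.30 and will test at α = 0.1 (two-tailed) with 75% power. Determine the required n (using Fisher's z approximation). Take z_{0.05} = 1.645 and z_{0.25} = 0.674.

Fisher's z: C = ½·ln((1+r)/(1−r)) = ½·ln(1.8571) = 0.3095.
n = ((z_{α/2} + z_β)/C)² + 3.
(1.645 + 0.674) / 0.3095 = 2.319 / 0.3095 = 7.493.
n = 7.493² + 3 = 56.14 + 3 = 59.1.
Round up.

n = 60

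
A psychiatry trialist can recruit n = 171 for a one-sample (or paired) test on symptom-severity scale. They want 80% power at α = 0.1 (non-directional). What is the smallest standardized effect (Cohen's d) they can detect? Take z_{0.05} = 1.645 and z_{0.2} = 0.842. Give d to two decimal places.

d_min ≈ 0.19

For a single sample (or paired design) of n = 171: d_min = (z_{α/2} + z_β)/√n.
z-sum = 1.645 + 0.842 = 2.487.
d_min = 2.487 / √171 = 2.487 / 13.077 = 0.190.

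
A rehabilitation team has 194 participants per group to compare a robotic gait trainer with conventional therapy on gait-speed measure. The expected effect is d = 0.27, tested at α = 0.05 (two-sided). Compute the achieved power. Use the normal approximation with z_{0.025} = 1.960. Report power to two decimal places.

power ≈ 0.76

For two equal groups, power = Φ(d·√(n/2) − z_{α/2}).
d·√(n/2) = 0.27 × √(194/2) = 0.27 × 9.849 = 2.659.
z_β = 2.659 − 1.960 = 0.699.
Power = Φ(0.699) = 0.758.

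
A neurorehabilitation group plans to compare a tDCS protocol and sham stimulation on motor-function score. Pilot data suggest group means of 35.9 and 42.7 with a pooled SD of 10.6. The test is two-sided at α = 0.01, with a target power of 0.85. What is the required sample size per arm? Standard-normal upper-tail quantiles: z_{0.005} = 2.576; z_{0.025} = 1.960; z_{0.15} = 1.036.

n = 64 per group

Cohen's d = |M₁ − M₂| / SD_pooled = |35.9 − 42.7| / 10.6 = 6.8 / 10.6 = 0.642.
For two independent groups with equal n: n = 2·((z_{α/2} + z_β) / d)².
z_{α/2} + z_β = 2.576 + 1.036 = 3.612.
n = 2 × (3.612 / 0.642)² = 2 × 5.626² = 2 × 31.65 = 63.3.
Round up to the next whole participant.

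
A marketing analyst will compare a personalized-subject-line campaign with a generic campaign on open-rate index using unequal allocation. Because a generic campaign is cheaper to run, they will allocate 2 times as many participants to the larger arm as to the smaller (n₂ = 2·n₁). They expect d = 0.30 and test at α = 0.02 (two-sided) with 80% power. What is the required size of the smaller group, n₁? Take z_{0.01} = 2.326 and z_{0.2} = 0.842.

n₁ = 168

With allocation ratio k = n₂/n₁ = 2, Var(x̄₁−x̄₂) = σ²(1/n₁ + 1/(k·n₁)) = σ²·(k+1)/(k·n₁).
So n₁ = (1 + 1/k)·((z_{α/2} + z_β)/d)² = 1.500 × (3.168/0.30)².
n₁ = 1.500 × 111.51 = 167.3.
Round up: n₁ = 168, giving n₂ = 2 × 168 = 336.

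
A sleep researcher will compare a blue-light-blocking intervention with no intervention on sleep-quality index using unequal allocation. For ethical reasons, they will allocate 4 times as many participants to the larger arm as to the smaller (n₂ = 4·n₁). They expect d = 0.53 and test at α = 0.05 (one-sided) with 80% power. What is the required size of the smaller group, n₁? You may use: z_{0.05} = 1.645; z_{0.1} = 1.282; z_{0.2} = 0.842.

With allocation ratio k = n₂/n₁ = 4, Var(x̄₁−x̄₂) = σ²(1/n₁ + 1/(k·n₁)) = σ²·(k+1)/(k·n₁).
So n₁ = (1 + 1/k)·((z_{α} + z_β)/d)² = 1.250 × (2.487/0.53)².
n₁ = 1.250 × 22.02 = 27.5.
Round up: n₁ = 28, giving n₂ = 4 × 28 = 112.

n₁ = 28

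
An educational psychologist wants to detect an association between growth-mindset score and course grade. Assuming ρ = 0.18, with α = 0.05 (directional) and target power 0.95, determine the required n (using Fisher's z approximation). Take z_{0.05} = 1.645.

Fisher's z: C = ½·ln((1+r)/(1−r)) = ½·ln(1.4390) = 0.1820.
n = ((z_{α} + z_β)/C)² + 3.
(1.645 + 1.645) / 0.1820 = 3.290 / 0.1820 = 18.077.
n = 18.077² + 3 = 326.78 + 3 = 329.8.
Round up.

n = 330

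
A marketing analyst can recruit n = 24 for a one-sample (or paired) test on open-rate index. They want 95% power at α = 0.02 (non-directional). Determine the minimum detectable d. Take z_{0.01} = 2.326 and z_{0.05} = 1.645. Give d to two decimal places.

d_min ≈ 0.81

For a single sample (or paired design) of n = 24: d_min = (z_{α/2} + z_β)/√n.
z-sum = 2.326 + 1.645 = 3.971.
d_min = 3.971 / √24 = 3.971 / 4.899 = 0.811.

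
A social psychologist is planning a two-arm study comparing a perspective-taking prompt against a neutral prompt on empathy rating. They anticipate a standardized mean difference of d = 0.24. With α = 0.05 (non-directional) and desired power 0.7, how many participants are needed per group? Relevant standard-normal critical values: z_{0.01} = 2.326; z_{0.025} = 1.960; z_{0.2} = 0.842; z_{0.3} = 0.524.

For two independent groups with equal n: n = 2·((z_{α/2} + z_β) / d)².
z_{α/2} + z_β = 1.960 + 0.524 = 2.484.
n = 2 × (2.484 / 0.24)² = 2 × 10.350² = 2 × 107.12 = 214.2.
Round up to the next whole participant.

n = 215 per group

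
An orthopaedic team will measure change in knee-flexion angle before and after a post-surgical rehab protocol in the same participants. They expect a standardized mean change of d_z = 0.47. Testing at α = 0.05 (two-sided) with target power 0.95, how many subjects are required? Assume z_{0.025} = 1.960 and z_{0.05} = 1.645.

n = 59 pairs

For a paired (one-sample on differences) test: n = ((z_{α/2} + z_β) / d)².
z_{α/2} + z_β = 1.960 + 1.645 = 3.605.
n = (3.605 / 0.47)² = 7.670² = 58.83.
Round up.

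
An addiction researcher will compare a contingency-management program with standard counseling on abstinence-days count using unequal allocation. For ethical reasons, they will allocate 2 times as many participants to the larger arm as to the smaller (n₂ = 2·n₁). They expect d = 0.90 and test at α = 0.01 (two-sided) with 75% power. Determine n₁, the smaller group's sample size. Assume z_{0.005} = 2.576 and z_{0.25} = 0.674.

n₁ = 20

With allocation ratio k = n₂/n₁ = 2, Var(x̄₁−x̄₂) = σ²(1/n₁ + 1/(k·n₁)) = σ²·(k+1)/(k·n₁).
So n₁ = (1 + 1/k)·((z_{α/2} + z_β)/d)² = 1.500 × (3.250/0.90)².
n₁ = 1.500 × 13.04 = 19.6.
Round up: n₁ = 20, giving n₂ = 2 × 20 = 40.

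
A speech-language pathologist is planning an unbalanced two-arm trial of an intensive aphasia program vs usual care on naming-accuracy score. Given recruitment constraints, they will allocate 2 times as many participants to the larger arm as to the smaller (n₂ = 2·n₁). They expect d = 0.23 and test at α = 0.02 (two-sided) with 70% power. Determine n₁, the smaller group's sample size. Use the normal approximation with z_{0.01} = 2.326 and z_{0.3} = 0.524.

n₁ = 231

With allocation ratio k = n₂/n₁ = 2, Var(x̄₁−x̄₂) = σ²(1/n₁ + 1/(k·n₁)) = σ²·(k+1)/(k·n₁).
So n₁ = (1 + 1/k)·((z_{α/2} + z_β)/d)² = 1.500 × (2.850/0.23)².
n₁ = 1.500 × 153.54 = 230.3.
Round up: n₁ = 231, giving n₂ = 2 × 231 = 462.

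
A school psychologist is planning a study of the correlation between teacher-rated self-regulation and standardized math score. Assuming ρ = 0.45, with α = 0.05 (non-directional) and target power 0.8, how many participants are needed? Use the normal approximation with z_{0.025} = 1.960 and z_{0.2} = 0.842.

Fisher's z: C = ½·ln((1+r)/(1−r)) = ½·ln(2.6364) = 0.4847.
n = ((z_{α/2} + z_β)/C)² + 3.
(1.960 + 0.842) / 0.4847 = 2.802 / 0.4847 = 5.781.
n = 5.781² + 3 = 33.42 + 3 = 36.4.
Round up.

n = 37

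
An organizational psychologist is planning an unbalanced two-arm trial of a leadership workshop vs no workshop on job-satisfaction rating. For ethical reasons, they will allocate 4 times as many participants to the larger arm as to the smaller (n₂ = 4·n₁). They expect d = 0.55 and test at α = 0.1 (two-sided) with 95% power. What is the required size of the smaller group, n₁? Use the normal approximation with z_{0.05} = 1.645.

n₁ = 45

With allocation ratio k = n₂/n₁ = 4, Var(x̄₁−x̄₂) = σ²(1/n₁ + 1/(k·n₁)) = σ²·(k+1)/(k·n₁).
So n₁ = (1 + 1/k)·((z_{α/2} + z_β)/d)² = 1.250 × (3.290/0.55)².
n₁ = 1.250 × 35.78 = 44.7.
Round up: n₁ = 45, giving n₂ = 4 × 45 = 180.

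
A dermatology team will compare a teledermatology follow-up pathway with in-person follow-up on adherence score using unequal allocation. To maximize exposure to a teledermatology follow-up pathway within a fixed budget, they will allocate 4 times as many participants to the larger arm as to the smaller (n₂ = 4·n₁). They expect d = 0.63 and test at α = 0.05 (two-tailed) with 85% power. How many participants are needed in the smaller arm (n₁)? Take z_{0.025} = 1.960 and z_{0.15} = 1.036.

n₁ = 29

With allocation ratio k = n₂/n₁ = 4, Var(x̄₁−x̄₂) = σ²(1/n₁ + 1/(k·n₁)) = σ²·(k+1)/(k·n₁).
So n₁ = (1 + 1/k)·((z_{α/2} + z_β)/d)² = 1.250 × (2.996/0.63)².
n₁ = 1.250 × 22.62 = 28.3.
Round up: n₁ = 29, giving n₂ = 4 × 29 = 116.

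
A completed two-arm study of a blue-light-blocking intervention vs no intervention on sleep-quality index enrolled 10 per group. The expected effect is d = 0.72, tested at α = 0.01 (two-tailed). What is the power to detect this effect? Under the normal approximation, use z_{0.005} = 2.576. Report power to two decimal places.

For two equal groups, power = Φ(d·√(n/2) − z_{α/2}).
d·√(n/2) = 0.72 × √(10/2) = 0.72 × 2.236 = 1.610.
z_β = 1.610 − 2.576 = -0.966.
Power = Φ(-0.966) = 0.167.

power ≈ 0.17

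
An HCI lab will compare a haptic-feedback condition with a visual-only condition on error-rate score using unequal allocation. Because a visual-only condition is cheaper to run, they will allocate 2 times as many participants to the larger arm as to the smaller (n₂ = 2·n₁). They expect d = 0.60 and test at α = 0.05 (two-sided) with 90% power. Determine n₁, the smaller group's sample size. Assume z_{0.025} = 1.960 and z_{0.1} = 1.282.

n₁ = 44

With allocation ratio k = n₂/n₁ = 2, Var(x̄₁−x̄₂) = σ²(1/n₁ + 1/(k·n₁)) = σ²·(k+1)/(k·n₁).
So n₁ = (1 + 1/k)·((z_{α/2} + z_β)/d)² = 1.500 × (3.242/0.60)².
n₁ = 1.500 × 29.20 = 43.8.
Round up: n₁ = 44, giving n₂ = 2 × 44 = 88.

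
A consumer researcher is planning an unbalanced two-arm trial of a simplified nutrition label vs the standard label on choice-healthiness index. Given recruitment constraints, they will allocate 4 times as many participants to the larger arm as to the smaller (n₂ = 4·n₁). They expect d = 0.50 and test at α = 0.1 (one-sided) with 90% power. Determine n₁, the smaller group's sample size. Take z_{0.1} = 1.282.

With allocation ratio k = n₂/n₁ = 4, Var(x̄₁−x̄₂) = σ²(1/n₁ + 1/(k·n₁)) = σ²·(k+1)/(k·n₁).
So n₁ = (1 + 1/k)·((z_{α} + z_β)/d)² = 1.250 × (2.564/0.50)².
n₁ = 1.250 × 26.30 = 32.9.
Round up: n₁ = 33, giving n₂ = 4 × 33 = 132.

n₁ = 33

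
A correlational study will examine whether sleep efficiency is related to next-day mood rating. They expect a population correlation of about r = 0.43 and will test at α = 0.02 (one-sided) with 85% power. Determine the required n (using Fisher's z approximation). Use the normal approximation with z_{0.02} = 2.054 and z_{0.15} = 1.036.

Fisher's z: C = ½·ln((1+r)/(1−r)) = ½·ln(2.5088) = 0.4599.
n = ((z_{α} + z_β)/C)² + 3.
(2.054 + 1.036) / 0.4599 = 3.090 / 0.4599 = 6.719.
n = 6.719² + 3 = 45.14 + 3 = 48.1.
Round up.

n = 49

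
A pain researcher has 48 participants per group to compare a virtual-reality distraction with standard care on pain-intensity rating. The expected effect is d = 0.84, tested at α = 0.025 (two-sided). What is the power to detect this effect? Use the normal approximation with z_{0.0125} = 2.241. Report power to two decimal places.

For two equal groups, power = Φ(d·√(n/2) − z_{α/2}).
d·√(n/2) = 0.84 × √(48/2) = 0.84 × 4.899 = 4.115.
z_β = 4.115 − 2.241 = 1.874.
Power = Φ(1.874) = 0.970.

power ≈ 0.97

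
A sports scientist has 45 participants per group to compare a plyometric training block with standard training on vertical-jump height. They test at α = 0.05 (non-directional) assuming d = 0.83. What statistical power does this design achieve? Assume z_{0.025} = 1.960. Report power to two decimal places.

power ≈ 0.98

For two equal groups, power = Φ(d·√(n/2) − z_{α/2}).
d·√(n/2) = 0.83 × √(45/2) = 0.83 × 4.743 = 3.937.
z_β = 3.937 − 1.960 = 1.977.
Power = Φ(1.977) = 0.976.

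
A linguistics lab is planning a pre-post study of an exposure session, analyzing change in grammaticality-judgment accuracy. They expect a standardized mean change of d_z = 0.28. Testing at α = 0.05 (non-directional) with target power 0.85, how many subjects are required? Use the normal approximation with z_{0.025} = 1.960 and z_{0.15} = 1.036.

For a paired (one-sample on differences) test: n = ((z_{α/2} + z_β) / d)².
z_{α/2} + z_β = 1.960 + 1.036 = 2.996.
n = (2.996 / 0.28)² = 10.700² = 114.49.
Round up.

n = 115 pairs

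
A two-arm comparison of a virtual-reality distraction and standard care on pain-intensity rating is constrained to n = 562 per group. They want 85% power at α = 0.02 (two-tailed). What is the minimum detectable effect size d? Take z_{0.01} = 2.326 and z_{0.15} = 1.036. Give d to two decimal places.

d_min ≈ 0.20

For two independent groups of n = 562 each: d_min = (z_{α/2} + z_β)·√(2/n).
z-sum = 2.326 + 1.036 = 3.362.
d_min = 3.362 × √(2/562) = 3.362 × 0.0597 = 0.201.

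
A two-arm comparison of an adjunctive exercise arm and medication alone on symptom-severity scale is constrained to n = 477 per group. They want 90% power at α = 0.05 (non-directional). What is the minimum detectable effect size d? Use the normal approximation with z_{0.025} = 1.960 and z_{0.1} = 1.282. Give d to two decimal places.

For two independent groups of n = 477 each: d_min = (z_{α/2} + z_β)·√(2/n).
z-sum = 1.960 + 1.282 = 3.242.
d_min = 3.242 × √(2/477) = 3.242 × 0.0648 = 0.210.

d_min ≈ 0.21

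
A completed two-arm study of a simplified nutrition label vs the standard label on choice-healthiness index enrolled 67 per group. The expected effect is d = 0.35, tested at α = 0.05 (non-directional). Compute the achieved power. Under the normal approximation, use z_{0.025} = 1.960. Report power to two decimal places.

power ≈ 0.53

For two equal groups, power = Φ(d·√(n/2) − z_{α/2}).
d·√(n/2) = 0.35 × √(67/2) = 0.35 × 5.788 = 2.026.
z_β = 2.026 − 1.960 = 0.066.
Power = Φ(0.066) = 0.526.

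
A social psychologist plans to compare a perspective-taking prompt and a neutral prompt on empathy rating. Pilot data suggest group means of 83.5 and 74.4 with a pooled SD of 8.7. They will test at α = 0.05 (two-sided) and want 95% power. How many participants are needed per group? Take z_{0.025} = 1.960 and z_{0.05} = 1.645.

Cohen's d = |M₁ − M₂| / SD_pooled = |83.5 − 74.4| / 8.7 = 9.1 / 8.7 = 1.046.
For two independent groups with equal n: n = 2·((z_{α/2} + z_β) / d)².
z_{α/2} + z_β = 1.960 + 1.645 = 3.605.
n = 2 × (3.605 / 1.046)² = 2 × 3.446² = 2 × 11.88 = 23.8.
Round up to the next whole participant.

n = 24 per group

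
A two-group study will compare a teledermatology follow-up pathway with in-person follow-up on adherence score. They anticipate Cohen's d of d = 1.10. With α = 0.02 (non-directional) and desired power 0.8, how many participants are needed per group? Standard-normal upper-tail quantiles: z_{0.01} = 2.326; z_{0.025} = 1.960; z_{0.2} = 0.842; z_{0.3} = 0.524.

n = 17 per group

For two independent groups with equal n: n = 2·((z_{α/2} + z_β) / d)².
z_{α/2} + z_β = 2.326 + 0.842 = 3.168.
n = 2 × (3.168 / 1.10)² = 2 × 2.880² = 2 × 8.29 = 16.6.
Round up to the next whole participant.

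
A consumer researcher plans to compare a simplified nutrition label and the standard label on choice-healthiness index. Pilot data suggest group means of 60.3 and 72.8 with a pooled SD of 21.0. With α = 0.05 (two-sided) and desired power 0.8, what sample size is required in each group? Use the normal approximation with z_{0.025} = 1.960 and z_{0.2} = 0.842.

n = 45 per group

Cohen's d = |M₁ − M₂| / SD_pooled = |60.3 − 72.8| / 21.0 = 12.5 / 21.0 = 0.595.
For two independent groups with equal n: n = 2·((z_{α/2} + z_β) / d)².
z_{α/2} + z_β = 1.960 + 0.842 = 2.802.
n = 2 × (2.802 / 0.595)² = 2 × 4.709² = 2 × 22.18 = 44.4.
Round up to the next whole participant.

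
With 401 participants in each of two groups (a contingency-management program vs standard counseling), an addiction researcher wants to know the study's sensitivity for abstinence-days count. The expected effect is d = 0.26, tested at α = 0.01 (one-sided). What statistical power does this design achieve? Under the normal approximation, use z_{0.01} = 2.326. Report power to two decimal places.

power ≈ 0.91

For two equal groups, power = Φ(d·√(n/2) − z_{α}).
d·√(n/2) = 0.26 × √(401/2) = 0.26 × 14.160 = 3.682.
z_β = 3.682 − 2.326 = 1.356.
Power = Φ(1.356) = 0.912.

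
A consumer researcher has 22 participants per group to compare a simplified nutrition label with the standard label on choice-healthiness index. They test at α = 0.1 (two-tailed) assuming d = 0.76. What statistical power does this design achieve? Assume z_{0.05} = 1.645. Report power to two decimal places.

For two equal groups, power = Φ(d·√(n/2) − z_{α/2}).
d·√(n/2) = 0.76 × √(22/2) = 0.76 × 3.317 = 2.521.
z_β = 2.521 − 1.645 = 0.876.
Power = Φ(0.876) = 0.809.

power ≈ 0.81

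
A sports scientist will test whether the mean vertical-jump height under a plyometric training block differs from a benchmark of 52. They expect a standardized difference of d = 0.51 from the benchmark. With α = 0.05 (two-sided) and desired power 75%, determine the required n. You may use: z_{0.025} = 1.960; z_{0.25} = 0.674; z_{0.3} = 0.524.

For a one-sample test: n = ((z_{α/2} + z_β) / d)².
z_{α/2} + z_β = 1.960 + 0.674 = 2.634.
n = (2.634 / 0.51)² = 5.165² = 26.67.
Round up.

n = 27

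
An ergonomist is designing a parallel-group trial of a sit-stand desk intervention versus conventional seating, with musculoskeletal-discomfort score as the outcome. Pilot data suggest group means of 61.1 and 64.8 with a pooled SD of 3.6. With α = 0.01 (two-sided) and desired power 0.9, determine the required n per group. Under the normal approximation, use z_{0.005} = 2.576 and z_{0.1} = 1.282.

n = 29 per group

Cohen's d = |M₁ − M₂| / SD_pooled = |61.1 − 64.8| / 3.6 = 3.7 / 3.6 = 1.028.
For two independent groups with equal n: n = 2·((z_{α/2} + z_β) / d)².
z_{α/2} + z_β = 2.576 + 1.282 = 3.858.
n = 2 × (3.858 / 1.028)² = 2 × 3.753² = 2 × 14.08 = 28.2.
Round up to the next whole participant.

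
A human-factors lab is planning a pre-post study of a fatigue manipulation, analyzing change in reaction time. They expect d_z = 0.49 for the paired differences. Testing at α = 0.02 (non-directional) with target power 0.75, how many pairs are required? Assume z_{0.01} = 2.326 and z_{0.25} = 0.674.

For a paired (one-sample on differences) test: n = ((z_{α/2} + z_β) / d)².
z_{α/2} + z_β = 2.326 + 0.674 = 3.000.
n = (3.000 / 0.49)² = 6.122² = 37.48.
Round up.

n = 38 pairs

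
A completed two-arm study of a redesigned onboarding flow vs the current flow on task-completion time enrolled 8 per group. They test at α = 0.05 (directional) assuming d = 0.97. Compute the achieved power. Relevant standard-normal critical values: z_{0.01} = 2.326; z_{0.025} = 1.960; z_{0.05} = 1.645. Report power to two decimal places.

power ≈ 0.62

For two equal groups, power = Φ(d·√(n/2) − z_{α}).
d·√(n/2) = 0.97 × √(8/2) = 0.97 × 2.000 = 1.940.
z_β = 1.940 − 1.645 = 0.295.
Power = Φ(0.295) = 0.616.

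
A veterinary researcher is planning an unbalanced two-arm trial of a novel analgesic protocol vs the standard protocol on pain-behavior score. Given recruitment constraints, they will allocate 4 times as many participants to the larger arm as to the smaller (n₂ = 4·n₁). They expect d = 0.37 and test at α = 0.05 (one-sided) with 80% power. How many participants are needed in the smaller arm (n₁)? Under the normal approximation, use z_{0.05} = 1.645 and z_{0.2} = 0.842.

n₁ = 57

With allocation ratio k = n₂/n₁ = 4, Var(x̄₁−x̄₂) = σ²(1/n₁ + 1/(k·n₁)) = σ²·(k+1)/(k·n₁).
So n₁ = (1 + 1/k)·((z_{α} + z_β)/d)² = 1.250 × (2.487/0.37)².
n₁ = 1.250 × 45.18 = 56.5.
Round up: n₁ = 57, giving n₂ = 4 × 57 = 228.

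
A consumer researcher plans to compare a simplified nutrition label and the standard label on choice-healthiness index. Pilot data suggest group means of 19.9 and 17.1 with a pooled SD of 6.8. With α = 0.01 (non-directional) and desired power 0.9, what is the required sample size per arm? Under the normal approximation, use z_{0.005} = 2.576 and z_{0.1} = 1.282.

n = 176 per group

Cohen's d = |M₁ − M₂| / SD_pooled = |19.9 − 17.1| / 6.8 = 2.8 / 6.8 = 0.412.
For two independent groups with equal n: n = 2·((z_{α/2} + z_β) / d)².
z_{α/2} + z_β = 2.576 + 1.282 = 3.858.
n = 2 × (3.858 / 0.412)² = 2 × 9.364² = 2 × 87.69 = 175.4.
Round up to the next whole participant.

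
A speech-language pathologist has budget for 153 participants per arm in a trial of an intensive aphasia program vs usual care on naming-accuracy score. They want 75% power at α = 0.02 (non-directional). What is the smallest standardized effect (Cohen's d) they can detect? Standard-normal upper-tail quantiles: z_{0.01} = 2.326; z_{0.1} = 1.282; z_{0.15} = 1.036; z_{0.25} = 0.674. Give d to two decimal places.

d_min ≈ 0.34

For two independent groups of n = 153 each: d_min = (z_{α/2} + z_β)·√(2/n).
z-sum = 2.326 + 0.674 = 3.000.
d_min = 3.000 × √(2/153) = 3.000 × 0.1143 = 0.343.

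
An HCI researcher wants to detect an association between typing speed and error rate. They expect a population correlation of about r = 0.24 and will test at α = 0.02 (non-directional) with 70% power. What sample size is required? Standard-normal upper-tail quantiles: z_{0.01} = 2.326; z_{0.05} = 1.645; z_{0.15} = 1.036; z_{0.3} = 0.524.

n = 139

Fisher's z: C = ½·ln((1+r)/(1−r)) = ½·ln(1.6316) = 0.2448.
n = ((z_{α/2} + z_β)/C)² + 3.
(2.326 + 0.524) / 0.2448 = 2.850 / 0.2448 = 11.642.
n = 11.642² + 3 = 135.54 + 3 = 138.5.
Round up.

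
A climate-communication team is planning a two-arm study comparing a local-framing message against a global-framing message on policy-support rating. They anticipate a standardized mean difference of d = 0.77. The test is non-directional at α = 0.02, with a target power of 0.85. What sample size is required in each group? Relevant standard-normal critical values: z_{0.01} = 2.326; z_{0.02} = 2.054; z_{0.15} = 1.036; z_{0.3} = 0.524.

For two independent groups with equal n: n = 2·((z_{α/2} + z_β) / d)².
z_{α/2} + z_β = 2.326 + 1.036 = 3.362.
n = 2 × (3.362 / 0.77)² = 2 × 4.366² = 2 × 19.06 = 38.1.
Round up to the next whole participant.

n = 39 per group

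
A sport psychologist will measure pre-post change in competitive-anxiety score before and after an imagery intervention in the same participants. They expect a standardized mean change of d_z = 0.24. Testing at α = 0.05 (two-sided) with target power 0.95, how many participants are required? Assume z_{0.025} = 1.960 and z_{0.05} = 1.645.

n = 226 pairs

For a paired (one-sample on differences) test: n = ((z_{α/2} + z_β) / d)².
z_{α/2} + z_β = 1.960 + 1.645 = 3.605.
n = (3.605 / 0.24)² = 15.021² = 225.63.
Round up.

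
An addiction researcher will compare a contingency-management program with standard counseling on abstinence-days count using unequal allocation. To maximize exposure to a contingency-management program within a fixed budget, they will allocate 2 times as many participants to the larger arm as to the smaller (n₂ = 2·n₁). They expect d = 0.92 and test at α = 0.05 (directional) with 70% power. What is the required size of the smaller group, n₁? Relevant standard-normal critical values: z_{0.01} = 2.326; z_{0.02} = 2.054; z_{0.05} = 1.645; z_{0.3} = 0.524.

With allocation ratio k = n₂/n₁ = 2, Var(x̄₁−x̄₂) = σ²(1/n₁ + 1/(k·n₁)) = σ²·(k+1)/(k·n₁).
So n₁ = (1 + 1/k)·((z_{α} + z_β)/d)² = 1.500 × (2.169/0.92)².
n₁ = 1.500 × 5.56 = 8.3.
Round up: n₁ = 9, giving n₂ = 2 × 9 = 18.

n₁ = 9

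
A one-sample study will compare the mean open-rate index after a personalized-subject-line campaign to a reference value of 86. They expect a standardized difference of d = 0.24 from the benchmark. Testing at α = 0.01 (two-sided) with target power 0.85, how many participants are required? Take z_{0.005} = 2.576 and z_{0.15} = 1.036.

For a one-sample test: n = ((z_{α/2} + z_β) / d)².
z_{α/2} + z_β = 2.576 + 1.036 = 3.612.
n = (3.612 / 0.24)² = 15.050² = 226.50.
Round up.

n = 227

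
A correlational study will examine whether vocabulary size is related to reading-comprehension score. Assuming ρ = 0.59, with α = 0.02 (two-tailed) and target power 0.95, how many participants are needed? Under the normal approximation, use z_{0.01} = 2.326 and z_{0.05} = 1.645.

n = 38

Fisher's z: C = ½·ln((1+r)/(1−r)) = ½·ln(3.8780) = 0.6777.
n = ((z_{α/2} + z_β)/C)² + 3.
(2.326 + 1.645) / 0.6777 = 3.971 / 0.6777 = 5.860.
n = 5.860² + 3 = 34.33 + 3 = 37.3.
Round up.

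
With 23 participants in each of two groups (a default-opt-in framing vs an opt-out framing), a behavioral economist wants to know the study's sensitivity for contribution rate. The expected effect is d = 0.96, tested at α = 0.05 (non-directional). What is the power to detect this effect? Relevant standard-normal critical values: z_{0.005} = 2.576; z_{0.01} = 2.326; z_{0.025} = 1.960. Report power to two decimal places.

For two equal groups, power = Φ(d·√(n/2) − z_{α/2}).
d·√(n/2) = 0.96 × √(23/2) = 0.96 × 3.391 = 3.256.
z_β = 3.256 − 1.960 = 1.296.
Power = Φ(1.296) = 0.902.

power ≈ 0.90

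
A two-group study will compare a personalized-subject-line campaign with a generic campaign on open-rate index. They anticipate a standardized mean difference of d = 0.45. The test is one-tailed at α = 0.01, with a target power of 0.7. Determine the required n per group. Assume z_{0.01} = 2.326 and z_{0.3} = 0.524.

For two independent groups with equal n: n = 2·((z_{α} + z_β) / d)².
z_{α} + z_β = 2.326 + 0.524 = 2.850.
n = 2 × (2.850 / 0.45)² = 2 × 6.333² = 2 × 40.11 = 80.2.
Round up to the next whole participant.

n = 81 per group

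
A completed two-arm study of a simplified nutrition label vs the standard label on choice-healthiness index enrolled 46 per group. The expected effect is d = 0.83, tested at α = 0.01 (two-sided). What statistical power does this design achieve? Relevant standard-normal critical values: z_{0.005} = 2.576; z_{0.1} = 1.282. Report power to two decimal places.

For two equal groups, power = Φ(d·√(n/2) − z_{α/2}).
d·√(n/2) = 0.83 × √(46/2) = 0.83 × 4.796 = 3.981.
z_β = 3.981 − 2.576 = 1.405.
Power = Φ(1.405) = 0.920.

power ≈ 0.92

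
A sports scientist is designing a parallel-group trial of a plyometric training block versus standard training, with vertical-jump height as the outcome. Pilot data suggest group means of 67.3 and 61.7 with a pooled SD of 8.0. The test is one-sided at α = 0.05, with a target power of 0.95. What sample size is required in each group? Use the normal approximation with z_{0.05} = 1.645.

Cohen's d = |M₁ − M₂| / SD_pooled = |67.3 − 61.7| / 8.0 = 5.6 / 8.0 = 0.700.
For two independent groups with equal n: n = 2·((z_{α} + z_β) / d)².
z_{α} + z_β = 1.645 + 1.645 = 3.290.
n = 2 × (3.290 / 0.700)² = 2 × 4.700² = 2 × 22.09 = 44.2.
Round up to the next whole participant.

n = 45 per group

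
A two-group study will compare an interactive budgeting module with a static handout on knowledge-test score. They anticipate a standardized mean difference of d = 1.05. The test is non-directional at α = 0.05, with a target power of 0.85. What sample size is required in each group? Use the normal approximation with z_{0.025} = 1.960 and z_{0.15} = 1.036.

n = 17 per group

For two independent groups with equal n: n = 2·((z_{α/2} + z_β) / d)².
z_{α/2} + z_β = 1.960 + 1.036 = 2.996.
n = 2 × (2.996 / 1.05)² = 2 × 2.853² = 2 × 8.14 = 16.3.
Round up to the next whole participant.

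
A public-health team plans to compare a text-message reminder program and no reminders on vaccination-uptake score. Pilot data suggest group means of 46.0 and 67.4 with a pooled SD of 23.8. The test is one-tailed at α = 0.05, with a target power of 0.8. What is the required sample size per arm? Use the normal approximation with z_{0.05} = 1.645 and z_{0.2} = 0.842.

n = 16 per group

Cohen's d = |M₁ − M₂| / SD_pooled = |46.0 − 67.4| / 23.8 = 21.4 / 23.8 = 0.899.
For two independent groups with equal n: n = 2·((z_{α} + z_β) / d)².
z_{α} + z_β = 1.645 + 0.842 = 2.487.
n = 2 × (2.487 / 0.899)² = 2 × 2.766² = 2 × 7.65 = 15.3.
Round up to the next whole participant.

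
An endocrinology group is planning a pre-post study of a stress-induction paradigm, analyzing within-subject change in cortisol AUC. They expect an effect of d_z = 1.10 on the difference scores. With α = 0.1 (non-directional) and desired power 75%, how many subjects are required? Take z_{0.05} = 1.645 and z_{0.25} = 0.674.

n = 5 pairs

For a paired (one-sample on differences) test: n = ((z_{α/2} + z_β) / d)².
z_{α/2} + z_β = 1.645 + 0.674 = 2.319.
n = (2.319 / 1.10)² = 2.108² = 4.44.
Round up.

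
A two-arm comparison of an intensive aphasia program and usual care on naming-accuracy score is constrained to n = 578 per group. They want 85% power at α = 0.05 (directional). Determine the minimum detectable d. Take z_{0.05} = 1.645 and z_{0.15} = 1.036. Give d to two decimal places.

d_min ≈ 0.16

For two independent groups of n = 578 each: d_min = (z_{α} + z_β)·√(2/n).
z-sum = 1.645 + 1.036 = 2.681.
d_min = 2.681 × √(2/578) = 2.681 × 0.0588 = 0.158.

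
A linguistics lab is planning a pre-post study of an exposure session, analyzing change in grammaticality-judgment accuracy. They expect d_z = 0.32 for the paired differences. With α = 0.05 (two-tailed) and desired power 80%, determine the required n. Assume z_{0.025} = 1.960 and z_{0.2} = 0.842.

n = 77 pairs

For a paired (one-sample on differences) test: n = ((z_{α/2} + z_β) / d)².
z_{α/2} + z_β = 1.960 + 0.842 = 2.802.
n = (2.802 / 0.32)² = 8.756² = 76.67.
Round up.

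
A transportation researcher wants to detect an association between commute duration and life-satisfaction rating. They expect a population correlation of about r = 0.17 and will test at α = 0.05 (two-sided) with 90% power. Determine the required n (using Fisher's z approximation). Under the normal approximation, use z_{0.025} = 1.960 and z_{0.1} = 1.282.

n = 360

Fisher's z: C = ½·ln((1+r)/(1−r)) = ½·ln(1.4096) = 0.1717.
n = ((z_{α/2} + z_β)/C)² + 3.
(1.960 + 1.282) / 0.1717 = 3.242 / 0.1717 = 18.882.
n = 18.882² + 3 = 356.52 + 3 = 359.5.
Round up.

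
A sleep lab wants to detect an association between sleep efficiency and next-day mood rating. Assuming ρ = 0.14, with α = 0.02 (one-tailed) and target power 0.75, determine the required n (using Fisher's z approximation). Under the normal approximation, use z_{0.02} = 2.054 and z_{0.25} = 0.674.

n = 378

Fisher's z: C = ½·ln((1+r)/(1−r)) = ½·ln(1.3256) = 0.1409.
n = ((z_{α} + z_β)/C)² + 3.
(2.054 + 0.674) / 0.1409 = 2.728 / 0.1409 = 19.361.
n = 19.361² + 3 = 374.86 + 3 = 377.9.
Round up.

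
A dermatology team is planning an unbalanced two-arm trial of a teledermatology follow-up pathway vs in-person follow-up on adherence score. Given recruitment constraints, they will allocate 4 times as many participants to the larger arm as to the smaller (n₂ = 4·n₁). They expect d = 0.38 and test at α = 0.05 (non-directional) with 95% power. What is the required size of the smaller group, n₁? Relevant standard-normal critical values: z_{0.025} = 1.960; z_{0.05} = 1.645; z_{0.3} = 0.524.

n₁ = 113

With allocation ratio k = n₂/n₁ = 4, Var(x̄₁−x̄₂) = σ²(1/n₁ + 1/(k·n₁)) = σ²·(k+1)/(k·n₁).
So n₁ = (1 + 1/k)·((z_{α/2} + z_β)/d)² = 1.250 × (3.605/0.38)².
n₁ = 1.250 × 90.00 = 112.5.
Round up: n₁ = 113, giving n₂ = 4 × 113 = 452.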